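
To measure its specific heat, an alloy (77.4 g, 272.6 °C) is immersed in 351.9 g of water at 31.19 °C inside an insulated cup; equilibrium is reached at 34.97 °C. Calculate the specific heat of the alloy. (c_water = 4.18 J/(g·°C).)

Conservation of energy gives ΣQ = 0:
77.4×c×(34.97 − 272.6) + 351.9×4.18×(34.97 − 31.19) = 0
-18393 c = -5560.2
c = -5560.2/-18393 ≈ 0.3023 J/(g·°C)

c ≈ 0.302 J/(g·°C)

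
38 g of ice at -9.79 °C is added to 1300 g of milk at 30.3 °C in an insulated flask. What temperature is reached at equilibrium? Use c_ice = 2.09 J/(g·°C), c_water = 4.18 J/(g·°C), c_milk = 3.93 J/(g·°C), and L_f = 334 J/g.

T_f ≈ 26.8 °C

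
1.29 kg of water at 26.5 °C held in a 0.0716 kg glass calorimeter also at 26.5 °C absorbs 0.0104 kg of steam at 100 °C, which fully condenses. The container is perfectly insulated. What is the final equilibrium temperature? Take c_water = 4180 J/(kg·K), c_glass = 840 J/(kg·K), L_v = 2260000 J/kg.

Heat gained plus heat lost sum to zero:
steam→water at 100 °C releases m L_v = 0.0104×2260000 = 23504; condensed water 100 °C→T: 43.47(T − 100); original water: 5392.2(T − 26.5); cup: 60.14(T − 26.5)
5495.8 T = 23504 + 4347.2 + 144487 = 172338
T ≈ 31.36 °C, under the boiling point, so the assumption holds.

T_f ≈ 31.4 °C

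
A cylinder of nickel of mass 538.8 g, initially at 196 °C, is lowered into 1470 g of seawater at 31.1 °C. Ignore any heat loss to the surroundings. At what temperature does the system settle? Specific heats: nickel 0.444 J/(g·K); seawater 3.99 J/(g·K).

Conservation of energy gives ΣQ = 0:
538.8×0.444×(T − 196) + 1470×3.99×(T − 31.1) = 0
239.23(T − 196) + 5865.3(T − 31.1) = 0
6104.5 T = 229299
T = 229299 / 6104.5 = 37.6 °C

T_f ≈ 37.6 °C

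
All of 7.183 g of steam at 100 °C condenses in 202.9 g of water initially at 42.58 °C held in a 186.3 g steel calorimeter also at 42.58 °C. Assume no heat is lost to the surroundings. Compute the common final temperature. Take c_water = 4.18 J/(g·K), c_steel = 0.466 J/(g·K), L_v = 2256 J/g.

Heat gained plus heat lost sum to zero:
latent heat released on condensation: 7.183×2256 = 16205; condensate cools 100→T: 7.183×4.18×(T − 100) = 30.02(T − 100); water warms: 202.9×4.18×(T − 42.58) = 848.12(T − 42.58); cup: 86.82(T − 42.58)
964.96 T = 16205 + 3002.5 + 39810 = 59017
T ≈ 61.16 °C, under the boiling point, so the assumption holds.

T_f ≈ 61.2 °C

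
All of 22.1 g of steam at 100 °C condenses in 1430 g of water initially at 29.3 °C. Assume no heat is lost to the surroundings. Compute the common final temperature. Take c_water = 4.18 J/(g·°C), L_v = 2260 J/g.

Conservation of energy gives ΣQ = 0:
condense steam: −22.1·2260 = −49946
  condensed water 100 °C→T: 92.38(T − 100)
  original water: 5977.4(T − 29.3)
6069.8 T = 49946 + 9237.8 + 175138 = 234322
T ≈ 38.60 °C — below 100 °C, confirming all the steam condensed.

T_f ≈ 38.6 °C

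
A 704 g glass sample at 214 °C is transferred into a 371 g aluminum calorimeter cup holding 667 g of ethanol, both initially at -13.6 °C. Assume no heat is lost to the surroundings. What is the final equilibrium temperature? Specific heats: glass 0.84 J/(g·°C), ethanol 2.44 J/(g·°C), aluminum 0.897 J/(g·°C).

Setting the total heat transfer to zero:
704×0.84×(T − 214) + 667×2.44×(T − (-13.6)) + 371×0.897×(T − (-13.6)) = 0
2551.6 T = 99891
T ≈ 39.15 °C

T_f ≈ 39.1 °C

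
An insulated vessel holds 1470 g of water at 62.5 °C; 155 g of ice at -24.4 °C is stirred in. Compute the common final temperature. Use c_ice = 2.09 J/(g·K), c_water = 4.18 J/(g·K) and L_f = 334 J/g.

T_f ≈ 47.8 °C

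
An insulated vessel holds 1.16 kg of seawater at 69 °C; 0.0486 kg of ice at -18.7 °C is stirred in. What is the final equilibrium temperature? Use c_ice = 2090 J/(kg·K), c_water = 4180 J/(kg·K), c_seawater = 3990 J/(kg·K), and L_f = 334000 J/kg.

Conservation of energy gives ΣQ = 0:
ice -18.7→0 °C: 0.0486·2090·18.7 = 1899.4
  melt ice: 0.0486·334000 = 16232
  warm the meltwater: 203.15 T
  seawater: 4628.4(T − 69)
4831.5 T = 319360 − 18132 = 301228
T ≈ 62.35 °C (positive, so assuming full melt was valid).

T_f ≈ 62.3 °C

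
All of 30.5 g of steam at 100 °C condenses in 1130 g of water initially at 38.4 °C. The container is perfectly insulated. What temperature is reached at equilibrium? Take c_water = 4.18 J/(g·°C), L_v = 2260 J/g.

Conservation of energy gives ΣQ = 0:
latent heat released on condensation: 30.5×2260 = 68930
  condensed water 100 °C→T: 127.49(T − 100)
  water warms: 1130×4.18×(T − 38.4) = 4723.4(T − 38.4)
4850.9 T = 68930 + 12749 + 181379 = 263058
T ≈ 54.23 °C — below 100 °C, confirming all the steam condensed.

T_f ≈ 54.2 °C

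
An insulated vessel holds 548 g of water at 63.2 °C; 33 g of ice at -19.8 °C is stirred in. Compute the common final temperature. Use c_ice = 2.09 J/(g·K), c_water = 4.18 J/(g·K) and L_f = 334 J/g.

Setting the total heat transfer to zero:
ice -19.8→0 °C: 33·2.09·19.8 = 1365.6
  latent heat to melt: 33·334 = 11022
  warm the meltwater: 137.94 T
  water cools: 548·4.18·(T − 63.2) = 2290.6(T − 63.2)
2428.6 T = 144768 − 12388 = 132381
T ≈ 54.51 °C — above 0 °C, consistent with complete melting.

T_f ≈ 54.5 °C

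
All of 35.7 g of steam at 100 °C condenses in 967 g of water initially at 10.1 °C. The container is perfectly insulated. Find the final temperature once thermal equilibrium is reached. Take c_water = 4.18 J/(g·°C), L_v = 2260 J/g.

T_f ≈ 32.6 °C

Setting the total heat transfer to zero:
latent heat released on condensation: 35.7·2260 = 80682
  condensate cools 100→T: 35.7·4.18·(T − 100) = 149.23(T − 100)
  water warms: 967·4.18·(T − 10.1) = 4042.1(T − 10.1)
4191.3 T = 80682 + 14923 + 40825 = 136429
T ≈ 32.55 °C — below 100 °C, confirming all the steam condensed.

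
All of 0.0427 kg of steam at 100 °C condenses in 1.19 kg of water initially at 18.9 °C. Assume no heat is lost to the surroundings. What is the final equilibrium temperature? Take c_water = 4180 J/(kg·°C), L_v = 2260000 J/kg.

Net heat exchanged in the isolated system is zero:
steam→water at 100 °C releases m L_v = 0.0427×2260000 = 96502
  condensed water 100 °C→T: 178.49(T − 100)
  original water: 4974.2(T − 18.9)
5152.7 T = 96502 + 17849 + 94012 = 208363
T ≈ 40.44 °C — below 100 °C, confirming all the steam condensed.

T_f ≈ 40.4 °C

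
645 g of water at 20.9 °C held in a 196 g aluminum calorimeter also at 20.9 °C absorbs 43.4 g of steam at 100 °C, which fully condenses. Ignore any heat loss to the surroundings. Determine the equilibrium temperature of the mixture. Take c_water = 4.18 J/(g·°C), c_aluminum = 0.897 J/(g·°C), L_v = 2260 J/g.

T_f ≈ 57.7 °C

Taking heat into each body as positive, Σ m c ΔT = 0:
steam→water at 100 °C releases m L_v = 43.4×2260 = 98084
  condensate cools 100→T: 43.4×4.18×(T − 100) = 181.41(T − 100)
  water warms: 645×4.18×(T − 20.9) = 2696.1(T − 20.9)
  cup: 175.81(T − 20.9)
3053.3 T = 98084 + 18141 + 60023 = 176248
T ≈ 57.72 °C, under the boiling point, so the assumption holds.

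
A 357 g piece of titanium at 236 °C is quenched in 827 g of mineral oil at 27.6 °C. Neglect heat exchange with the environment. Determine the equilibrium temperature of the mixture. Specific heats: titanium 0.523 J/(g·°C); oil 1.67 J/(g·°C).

T_f ≈ 52.4 °C

Heat gained plus heat lost sum to zero:
357·0.523·(T − 236) + 827·1.67·(T − 27.6) = 0
1567.8 T = 82182
T ≈ 52.42 °C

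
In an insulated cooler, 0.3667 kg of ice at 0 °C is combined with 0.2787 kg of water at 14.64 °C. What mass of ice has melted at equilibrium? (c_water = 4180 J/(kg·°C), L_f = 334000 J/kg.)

m_melted ≈ 0.0511 kg

Water can give up m c ΔT = 0.2787·4180·14.64 = 17055 J before reaching 0 °C.
Melting all 0.3667 kg of ice would need 0.3667·334000 = 122478 J.
That's not enough to melt it all — equilibrium is at 0 °C with ice remaining.
m_melted·334000 = 17055  ⇒  m_melted ≈ 0.05106 kg.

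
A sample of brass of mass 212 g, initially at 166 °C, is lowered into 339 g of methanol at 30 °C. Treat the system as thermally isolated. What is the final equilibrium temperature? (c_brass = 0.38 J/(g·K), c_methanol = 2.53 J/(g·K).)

|Q_brass| = |Q_methanol|:
212·0.38·(166 − T) = 339·2.53·(T − 30)
80.56(166 − T) = 857.67(T − 30)
938.23 T = 39103  ⇒  T ≈ 41.68 °C

T_f ≈ 41.7 °C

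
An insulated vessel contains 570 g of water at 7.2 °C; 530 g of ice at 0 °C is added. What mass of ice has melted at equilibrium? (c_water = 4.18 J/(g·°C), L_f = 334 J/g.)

m_melted ≈ 51.4 g

Cooling the water to 0 °C releases 570·4.18·7.2 = 17155 J.
To melt every bit of ice: 530·334 = 177020 J.
That's not enough to melt it all — equilibrium is at 0 °C with ice remaining.
m_melt = 17155 / L_f = 51.36 g.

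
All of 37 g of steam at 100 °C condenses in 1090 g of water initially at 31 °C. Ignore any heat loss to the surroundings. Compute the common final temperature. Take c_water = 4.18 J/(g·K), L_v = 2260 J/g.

T_f ≈ 51.0 °C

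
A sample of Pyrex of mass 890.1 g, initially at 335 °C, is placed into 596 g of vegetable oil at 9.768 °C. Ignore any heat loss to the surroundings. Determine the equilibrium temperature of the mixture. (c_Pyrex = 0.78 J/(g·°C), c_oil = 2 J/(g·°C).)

T_f ≈ 129.5 °C

Taking heat into each body as positive, Σ m c ΔT = 0:
890.1·0.78·(T − 335) + 596·2·(T − 9.768) = 0
694.28(T − 335) + 1192(T − 9.768) = 0
1886.3 T = 244227
T = 244227/1886.3 ≈ 129.48 °C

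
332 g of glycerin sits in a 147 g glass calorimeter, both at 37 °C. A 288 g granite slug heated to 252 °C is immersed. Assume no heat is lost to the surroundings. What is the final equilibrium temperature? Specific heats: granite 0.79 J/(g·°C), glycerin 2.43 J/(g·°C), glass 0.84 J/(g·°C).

Taking heat into each body as positive, Σ m c ΔT = 0:
288·0.79·(T − 252) + 332·2.43·(T − 37) + 147·0.84·(T − 37) = 0
(227.52 + 806.76 + 123.48) T = 227.52·252 + 806.76·37 + 123.48·37
T = 91754/1157.8 ≈ 79.25 °C

T_f ≈ 79.3 °C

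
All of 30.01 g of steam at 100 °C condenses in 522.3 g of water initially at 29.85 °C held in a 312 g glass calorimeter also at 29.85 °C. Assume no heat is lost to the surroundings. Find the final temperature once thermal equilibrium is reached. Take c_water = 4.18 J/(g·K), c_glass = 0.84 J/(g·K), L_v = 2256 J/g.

Taking heat into each body as positive, Σ m c ΔT = 0:
latent heat released on condensation: 30.01·2256 = 67703
  condensed water 100 °C→T: 125.44(T − 100)
  water warms: 522.3·4.18·(T − 29.85) = 2183.2(T − 29.85)
  glass cup: 312·0.84·(T − 29.85) = 262.08(T − 29.85)
2570.7 T = 67703 + 12544 + 72992 = 153239
T ≈ 59.61 °C (< 100 °C, so full condensation is consistent).

T_f ≈ 59.6 °C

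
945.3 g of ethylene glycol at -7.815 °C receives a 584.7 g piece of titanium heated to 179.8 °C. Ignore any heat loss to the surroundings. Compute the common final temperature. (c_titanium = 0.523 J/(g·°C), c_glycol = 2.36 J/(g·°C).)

|Q_titanium| = |Q_glycol|:
584.7·0.523·(179.8 − T) = 945.3·2.36·(T − (-7.815))
305.8(179.8 − T) = 2230.9(T − (-7.815))
2536.7 T = 37548  ⇒  T ≈ 14.80 °C

T_f ≈ 14.8 °C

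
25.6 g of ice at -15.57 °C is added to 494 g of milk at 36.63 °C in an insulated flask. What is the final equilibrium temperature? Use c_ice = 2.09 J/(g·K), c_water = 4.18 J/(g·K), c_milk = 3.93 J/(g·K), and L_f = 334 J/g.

T_f ≈ 30.1 °C

Taking heat into each body as positive, Σ m c ΔT = 0:
ice -15.57→0 °C: 25.6·2.09·15.57 = 833.06; fusion: m_ice L_f = 25.6·334 = 8550.4; meltwater 0→T: 25.6·4.18·T = 107.01 T; milk cools: 494·3.93·(T − 36.63) = 1941.4(T − 36.63)
2048.4 T = 71114 − 9383.5 = 61731
T ≈ 30.14 °C — above 0 °C, consistent with complete melting.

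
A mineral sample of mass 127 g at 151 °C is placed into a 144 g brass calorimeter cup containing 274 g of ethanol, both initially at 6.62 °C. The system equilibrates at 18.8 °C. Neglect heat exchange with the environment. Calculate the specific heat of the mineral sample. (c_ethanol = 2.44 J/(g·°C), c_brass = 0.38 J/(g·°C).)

c ≈ 0.525 J/(g·°C)

Setting the total heat transfer to zero:
127×c×(18.8 − 151) + 274×2.44×(18.8 − 6.62) + 144×0.38×(18.8 − 6.62) = 0
-16789 c = -8809.6
c = -8809.6/-16789 ≈ 0.5247 J/(g·°C)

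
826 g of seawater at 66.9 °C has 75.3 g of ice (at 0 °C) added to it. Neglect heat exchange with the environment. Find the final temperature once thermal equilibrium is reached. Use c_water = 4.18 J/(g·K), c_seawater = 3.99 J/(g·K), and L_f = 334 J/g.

T_f ≈ 54.1 °C

Heat gained plus heat lost sum to zero:
latent heat to melt: 75.3×334 = 25150
  meltwater 0→T: 75.3×4.18×T = 314.75 T
  seawater: 3295.7(T − 66.9)
3610.5 T = 220485 − 25150 = 195335
T ≈ 54.10 °C — above 0 °C, consistent with complete melting.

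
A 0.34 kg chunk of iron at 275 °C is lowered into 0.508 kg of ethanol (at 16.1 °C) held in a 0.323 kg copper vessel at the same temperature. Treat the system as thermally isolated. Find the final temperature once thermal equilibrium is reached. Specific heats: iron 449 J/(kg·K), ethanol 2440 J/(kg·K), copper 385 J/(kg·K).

T_f ≈ 42.2 °C

Heat gained plus heat lost sum to zero:
0.34×449×(T − 275) + 0.508×2440×(T − 16.1) + 0.323×385×(T − 16.1) = 0
152.66(T − 275) + 1239.5(T − 16.1) + 124.36(T − 16.1) = 0
1516.5 T = 63940
T ≈ 42.16 °C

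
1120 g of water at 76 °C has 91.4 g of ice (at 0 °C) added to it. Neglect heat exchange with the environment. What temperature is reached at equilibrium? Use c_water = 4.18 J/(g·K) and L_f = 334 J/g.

T_f ≈ 64.2 °C

Setting the total heat transfer to zero:
latent heat to melt: 91.4×334 = 30528
  warm the meltwater: 382.05 T
  water cools: 1120×4.18×(T − 76) = 4681.6(T − 76)
5063.7 T = 355802 − 30528 = 325274
T ≈ 64.24 °C. Since T > 0 °C, the all-ice-melts assumption holds.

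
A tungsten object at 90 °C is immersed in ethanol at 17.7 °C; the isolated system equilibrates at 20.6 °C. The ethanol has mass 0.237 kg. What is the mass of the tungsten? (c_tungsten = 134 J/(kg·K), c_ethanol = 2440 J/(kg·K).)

m ≈ 0.18 kg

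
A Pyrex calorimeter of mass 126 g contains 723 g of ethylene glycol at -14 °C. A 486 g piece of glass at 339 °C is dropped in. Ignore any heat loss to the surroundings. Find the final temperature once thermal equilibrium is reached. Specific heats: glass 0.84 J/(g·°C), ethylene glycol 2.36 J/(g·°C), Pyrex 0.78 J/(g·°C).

T_f ≈ 51.1 °C

With ΣQ=0 the equilibrium temperature is the m·c-weighted mean:
T_f = (408.24*339 + 1706.3*(-14) + 98.28*(-14)) / (408.24 + 1706.3 + 98.28)
    = 113130 / 2212.8 ≈ 51.13 °C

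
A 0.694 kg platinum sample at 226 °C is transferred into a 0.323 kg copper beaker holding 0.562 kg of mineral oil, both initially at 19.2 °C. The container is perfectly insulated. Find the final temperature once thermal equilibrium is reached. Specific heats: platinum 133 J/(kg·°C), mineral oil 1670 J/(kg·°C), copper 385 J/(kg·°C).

Conservation of energy gives ΣQ = 0:
0.694*133*(T − 226) + 0.562*1670*(T − 19.2) + 0.323*385*(T − 19.2) = 0
92.3(T − 226) + 938.54(T − 19.2) + 124.36(T − 19.2) = 0
1155.2 T = 41268
T = 41268/1155.2 ≈ 35.72 °C

T_f ≈ 35.7 °C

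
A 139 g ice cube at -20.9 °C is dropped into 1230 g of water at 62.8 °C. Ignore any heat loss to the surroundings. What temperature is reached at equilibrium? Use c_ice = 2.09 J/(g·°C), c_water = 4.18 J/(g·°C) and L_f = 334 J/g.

T_f ≈ 47.2 °C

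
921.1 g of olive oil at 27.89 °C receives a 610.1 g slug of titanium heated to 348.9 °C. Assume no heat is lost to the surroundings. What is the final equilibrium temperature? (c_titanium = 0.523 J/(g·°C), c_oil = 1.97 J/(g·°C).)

T_f ≈ 75.9 °C

Heat gained plus heat lost sum to zero:
610.1*0.523*(T − 348.9) + 921.1*1.97*(T − 27.89) = 0
319.08(T − 348.9) + 1814.6(T − 27.89) = 0
2133.6 T = 161936
T = 161936 / 2133.6 = 75.9 °C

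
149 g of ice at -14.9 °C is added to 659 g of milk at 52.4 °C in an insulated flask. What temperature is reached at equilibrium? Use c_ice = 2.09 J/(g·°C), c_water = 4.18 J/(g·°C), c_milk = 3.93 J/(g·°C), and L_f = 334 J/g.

Net heat exchanged in the isolated system is zero:
warm ice to 0 °C: 149×2.09×(0 − (-14.9)) = 4640
  fusion: m_ice L_f = 149×334 = 49766
  warm the meltwater: 622.82 T
  milk: 2589.9(T − 52.4)
3212.7 T = 135709 − 54406 = 81303
T ≈ 25.31 °C (positive, so assuming full melt was valid).

T_f ≈ 25.3 °C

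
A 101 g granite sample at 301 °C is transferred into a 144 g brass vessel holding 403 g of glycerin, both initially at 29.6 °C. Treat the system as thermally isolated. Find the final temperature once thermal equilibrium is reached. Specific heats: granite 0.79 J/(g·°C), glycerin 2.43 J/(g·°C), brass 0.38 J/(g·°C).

T_f ≈ 49.0 °C

Taking heat into each body as positive, Σ m c ΔT = 0:
101*0.79*(T − 301) + 403*2.43*(T − 29.6) + 144*0.38*(T − 29.6) = 0
79.79(T − 301) + 979.29(T − 29.6) + 54.72(T − 29.6) = 0
1113.8 T = 54623
T = 54623/1113.8 ≈ 49.04 °C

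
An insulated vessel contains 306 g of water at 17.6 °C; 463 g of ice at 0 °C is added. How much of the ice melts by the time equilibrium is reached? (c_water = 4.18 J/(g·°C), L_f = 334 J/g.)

m_melted ≈ 67.4 g

Water can give up m c ΔT = 306·4.18·17.6 = 22512 J before reaching 0 °C.
To melt every bit of ice: 463·334 = 154642 J.
Since 22512 < 154642 J, not all the ice melts; equilibrium is at 0 °C.
m_melt = 22512 / L_f = 67.4 g.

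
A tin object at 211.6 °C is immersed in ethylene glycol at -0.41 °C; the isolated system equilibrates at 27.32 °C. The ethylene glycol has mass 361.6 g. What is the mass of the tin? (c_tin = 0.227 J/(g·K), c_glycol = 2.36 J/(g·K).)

m ≈ 566 g

Energy conservation, ΣQ = 0:
m·0.227·(27.32 − 211.6) + 361.6·2.36·(27.32 − (-0.41)) = 0
-41.83 m = -23664
m = -23664/-41.83 ≈ 565.7 g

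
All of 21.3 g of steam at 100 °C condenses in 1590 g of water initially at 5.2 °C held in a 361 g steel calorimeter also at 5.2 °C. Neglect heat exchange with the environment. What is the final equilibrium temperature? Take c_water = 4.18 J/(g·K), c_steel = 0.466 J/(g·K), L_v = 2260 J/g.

T_f ≈ 13.4 °C

Taking heat into each body as positive, Σ m c ΔT = 0:
condense steam: −21.3×2260 = −48138; condensed water 100 °C→T: 89.03(T − 100); original water: 6646.2(T − 5.2); steel cup: 361×0.466×(T − 5.2) = 168.23(T − 5.2)
6903.5 T = 48138 + 8903.4 + 35435 = 92476
T ≈ 13.40 °C (< 100 °C, so full condensation is consistent).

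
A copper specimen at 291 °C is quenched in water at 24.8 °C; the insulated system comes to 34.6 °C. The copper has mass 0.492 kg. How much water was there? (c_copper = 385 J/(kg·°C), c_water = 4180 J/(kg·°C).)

m ≈ 1.19 kg

Energy conservation, ΣQ = 0:
0.492·385·(34.6 − 291) + m·4180·(34.6 − 24.8) = 0
40964 m = 48567
m = 48567/40964 ≈ 1.186 kg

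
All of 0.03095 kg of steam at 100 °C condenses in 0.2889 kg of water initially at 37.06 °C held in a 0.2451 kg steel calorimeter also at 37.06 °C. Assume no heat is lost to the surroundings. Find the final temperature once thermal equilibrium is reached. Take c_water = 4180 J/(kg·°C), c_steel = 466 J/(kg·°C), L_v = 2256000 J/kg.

T_f ≈ 90.8 °C

Taking heat into each body as positive, Σ m c ΔT = 0:
latent heat released on condensation: 0.03095·2256000 = 69823
  condensate cools 100→T: 0.03095·4180·(T − 100) = 129.37(T − 100)
  water warms: 0.2889·4180·(T − 37.06) = 1207.6(T − 37.06)
  cup: 114.22(T − 37.06)
1451.2 T = 69823 + 12937 + 48987 = 131747
T ≈ 90.79 °C (< 100 °C, so full condensation is consistent).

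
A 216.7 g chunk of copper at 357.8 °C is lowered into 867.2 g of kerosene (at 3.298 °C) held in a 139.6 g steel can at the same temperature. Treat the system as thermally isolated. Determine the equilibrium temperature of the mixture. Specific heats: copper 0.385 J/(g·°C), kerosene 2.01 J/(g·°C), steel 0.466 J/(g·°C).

With ΣQ=0 the equilibrium temperature is the m·c-weighted mean:
T_f = (83.43·357.8 + 1743.1·3.298 + 65.05·3.298) / (83.43 + 1743.1 + 65.05)
    = 35814 / 1891.6 ≈ 18.93 °C

T_f ≈ 18.9 °C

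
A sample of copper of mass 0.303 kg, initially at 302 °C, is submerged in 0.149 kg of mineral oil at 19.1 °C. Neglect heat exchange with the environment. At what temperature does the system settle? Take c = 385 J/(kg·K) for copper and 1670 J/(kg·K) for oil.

T_f ≈ 109.4 °C

Conservation of energy gives ΣQ = 0:
0.303·385·(T − 302) + 0.149·1670·(T − 19.1) = 0
116.66(T − 302) + 248.83(T − 19.1) = 0
365.49 T = 39982
T = 39982/365.49 ≈ 109.40 °C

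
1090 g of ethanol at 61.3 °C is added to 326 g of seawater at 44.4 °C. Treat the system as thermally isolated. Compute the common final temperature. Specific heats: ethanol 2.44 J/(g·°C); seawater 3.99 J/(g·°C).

T_f is the heat-capacity-weighted average of the initial temperatures:
T_f = (2659.6×61.3 + 1300.7×44.4) / (2659.6 + 1300.7)
    = 220786 / 3960.3 ≈ 55.75 °C

T_f ≈ 55.7 °C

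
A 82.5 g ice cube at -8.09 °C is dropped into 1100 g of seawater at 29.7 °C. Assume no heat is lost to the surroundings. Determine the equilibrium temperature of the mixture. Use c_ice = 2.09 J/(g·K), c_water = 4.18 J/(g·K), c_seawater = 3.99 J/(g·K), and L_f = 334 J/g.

Sum of m c ΔT and latent-heat terms is zero:
warm ice to 0 °C: 82.5·2.09·(0 − (-8.09)) = 1394.9; melt ice: 82.5·334 = 27555; warm the meltwater: 344.85 T; seawater cools: 1100·3.99·(T − 29.7) = 4389(T − 29.7)
4733.9 T = 130353 − 28950 = 101403
T ≈ 21.42 °C — above 0 °C, consistent with complete melting.

T_f ≈ 21.4 °C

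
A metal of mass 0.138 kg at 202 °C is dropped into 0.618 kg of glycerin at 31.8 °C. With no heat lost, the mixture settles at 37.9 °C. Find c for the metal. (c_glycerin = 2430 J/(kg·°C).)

c ≈ 405 J/(kg·°C)

Net heat exchanged in the isolated system is zero:
0.138×c×(37.9 − 202) + 0.618×2430×(37.9 − 31.8) = 0
-22.65 c = -9160.6
c = -9160.6/-22.65 ≈ 404.5 J/(kg·°C)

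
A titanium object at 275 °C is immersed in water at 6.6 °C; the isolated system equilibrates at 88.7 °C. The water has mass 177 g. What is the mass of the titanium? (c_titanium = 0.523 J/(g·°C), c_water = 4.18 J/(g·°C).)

m ≈ 623 g

|Q_titanium| = |Q_water|:
m×0.523×(275 − 88.7) = 177×4.18×(88.7 − 6.6)
97.43 m = 60743  ⇒  m ≈ 623.4 g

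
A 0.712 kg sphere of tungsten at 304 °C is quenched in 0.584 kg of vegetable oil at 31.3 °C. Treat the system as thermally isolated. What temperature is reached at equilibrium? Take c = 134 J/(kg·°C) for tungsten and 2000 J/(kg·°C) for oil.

With ΣQ=0 the equilibrium temperature is the m·c-weighted mean:
T_f = (95.41·304 + 1168·31.3) / (95.41 + 1168)
    = 65562 / 1263.4 ≈ 51.89 °C

T_f ≈ 51.9 °C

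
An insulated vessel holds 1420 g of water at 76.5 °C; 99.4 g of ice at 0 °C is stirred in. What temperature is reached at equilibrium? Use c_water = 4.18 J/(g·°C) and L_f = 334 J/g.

T_f ≈ 66.3 °C

Sum of m c ΔT and latent-heat terms is zero:
melt ice: 99.4·334 = 33200
  warm the meltwater: 415.49 T
  water: 5935.6(T − 76.5)
6351.1 T = 454073 − 33200 = 420874
T ≈ 66.27 °C — above 0 °C, consistent with complete melting.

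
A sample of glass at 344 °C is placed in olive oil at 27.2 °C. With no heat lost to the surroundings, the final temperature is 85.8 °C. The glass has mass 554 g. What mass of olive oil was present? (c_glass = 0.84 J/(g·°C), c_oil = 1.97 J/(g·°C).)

m ≈ 1040 g

|Q_glass| = |Q_oil|:
554·0.84·(344 − 85.8) = m·1.97·(85.8 − 27.2)
115.44 m = 120156  ⇒  m ≈ 1041 g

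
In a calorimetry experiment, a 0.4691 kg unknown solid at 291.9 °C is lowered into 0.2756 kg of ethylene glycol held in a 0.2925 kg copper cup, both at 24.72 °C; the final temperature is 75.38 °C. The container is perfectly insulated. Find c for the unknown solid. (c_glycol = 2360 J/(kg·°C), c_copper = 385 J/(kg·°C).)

c ≈ 381 J/(kg·°C)

Energy conservation, ΣQ = 0:
0.4691·c·(75.38 − 291.9) + 0.2756·2360·(75.38 − 24.72) + 0.2925·385·(75.38 − 24.72) = 0
-101.57 c = -38655
c = -38655/-101.57 ≈ 380.6 J/(kg·°C)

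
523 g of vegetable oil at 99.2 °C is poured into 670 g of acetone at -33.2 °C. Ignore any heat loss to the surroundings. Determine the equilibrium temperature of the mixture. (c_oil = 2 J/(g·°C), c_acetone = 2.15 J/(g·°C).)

Taking heat into each body as positive, Σ m c ΔT = 0:
523·2·(T − 99.2) + 670·2.15·(T − (-33.2)) = 0
1046(T − 99.2) + 1440.5(T − (-33.2)) = 0
2486.5 T = 55939
T = 55939 / 2486.5 = 22.5 °C

T_f ≈ 22.5 °C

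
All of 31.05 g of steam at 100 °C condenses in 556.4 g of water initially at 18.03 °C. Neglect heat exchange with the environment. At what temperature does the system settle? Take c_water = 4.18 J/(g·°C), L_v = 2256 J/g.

Heat gained plus heat lost sum to zero:
condense steam: −31.05·2256 = −70049; condensate cools 100→T: 31.05·4.18·(T − 100) = 129.79(T − 100); original water: 2325.8(T − 18.03)
2455.5 T = 70049 + 12979 + 41933 = 124961
T ≈ 50.89 °C, under the boiling point, so the assumption holds.

T_f ≈ 50.9 °C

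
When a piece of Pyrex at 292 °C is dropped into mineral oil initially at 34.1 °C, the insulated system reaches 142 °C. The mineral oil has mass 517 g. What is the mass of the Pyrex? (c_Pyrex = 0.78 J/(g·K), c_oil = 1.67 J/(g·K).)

m ≈ 796 g

Heat lost by the Pyrex = heat gained by the oil:
m·0.78·(292 − 142) = 517·1.67·(142 − 34.1)
117 m = 93160  ⇒  m ≈ 796.2 g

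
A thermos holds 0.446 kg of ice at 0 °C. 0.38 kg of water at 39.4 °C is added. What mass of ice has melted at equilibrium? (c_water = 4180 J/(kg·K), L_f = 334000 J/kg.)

m_melted ≈ 0.187 kg

Heat available from the water dropping to 0 °C: 0.38·4180·39.4 = 62583 J.
To melt every bit of ice: 0.446·334000 = 148964 J.
Since 62583 < 148964 J, not all the ice melts; equilibrium is at 0 °C.
m_melt = 62583 / L_f = 0.1874 kg.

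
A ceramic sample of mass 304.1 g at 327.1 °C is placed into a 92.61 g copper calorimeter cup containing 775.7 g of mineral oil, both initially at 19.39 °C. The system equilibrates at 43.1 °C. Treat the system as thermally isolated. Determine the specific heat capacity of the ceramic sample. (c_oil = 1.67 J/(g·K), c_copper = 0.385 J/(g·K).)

c ≈ 0.365 J/(g·K)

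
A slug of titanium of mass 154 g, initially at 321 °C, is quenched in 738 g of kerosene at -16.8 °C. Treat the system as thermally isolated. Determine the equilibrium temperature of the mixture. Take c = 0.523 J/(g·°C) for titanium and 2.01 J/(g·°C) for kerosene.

Energy conservation, ΣQ = 0:
154*0.523*(T − 321) + 738*2.01*(T − (-16.8)) = 0
80.54(T − 321) + 1483.4(T − (-16.8)) = 0
(80.54 + 1483.4) T = 80.54*321 + 1483.4*(-16.8)
T ≈ 0.60 °C

T_f ≈ 0.6 °C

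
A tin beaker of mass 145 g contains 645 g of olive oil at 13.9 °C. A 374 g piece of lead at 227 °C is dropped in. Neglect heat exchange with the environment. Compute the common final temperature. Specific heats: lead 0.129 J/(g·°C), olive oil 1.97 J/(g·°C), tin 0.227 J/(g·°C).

Energy conservation, ΣQ = 0:
374·0.129·(T − 227) + 645·1.97·(T − 13.9) + 145·0.227·(T − 13.9) = 0
48.25(T − 227) + 1270.7(T − 13.9) + 32.91(T − 13.9) = 0
1351.8 T = 29071
T = 29071/1351.8 ≈ 21.51 °C

T_f ≈ 21.5 °C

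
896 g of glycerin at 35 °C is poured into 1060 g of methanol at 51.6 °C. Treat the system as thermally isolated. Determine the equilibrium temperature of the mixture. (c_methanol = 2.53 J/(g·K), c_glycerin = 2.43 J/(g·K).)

T_f ≈ 44.2 °C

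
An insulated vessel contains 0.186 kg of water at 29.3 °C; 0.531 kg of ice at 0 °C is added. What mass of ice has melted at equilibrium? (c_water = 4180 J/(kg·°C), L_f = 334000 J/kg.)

m_melted ≈ 0.0682 kg

Heat available from the water dropping to 0 °C: 0.186·4180·29.3 = 22780 J.
To melt every bit of ice: 0.531·334000 = 177354 J.
Since 22780 < 177354 J, not all the ice melts; equilibrium is at 0 °C.
Mass melted = 22780/334000 ≈ 0.0682 kg.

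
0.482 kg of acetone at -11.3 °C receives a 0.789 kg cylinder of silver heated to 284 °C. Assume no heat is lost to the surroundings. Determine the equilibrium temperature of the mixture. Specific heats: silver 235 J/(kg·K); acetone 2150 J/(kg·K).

T_f ≈ 33.5 °C

Energy conservation, ΣQ = 0:
0.789·235·(T − 284) + 0.482·2150·(T − (-11.3)) = 0
185.42(T − 284) + 1036.3(T − (-11.3)) = 0
(185.42 + 1036.3) T = 185.42·284 + 1036.3·(-11.3)
T ≈ 33.52 °C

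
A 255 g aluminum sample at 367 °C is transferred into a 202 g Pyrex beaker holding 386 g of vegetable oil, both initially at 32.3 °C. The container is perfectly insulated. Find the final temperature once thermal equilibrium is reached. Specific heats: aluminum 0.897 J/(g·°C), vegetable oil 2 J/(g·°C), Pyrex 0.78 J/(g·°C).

Setting the total heat transfer to zero:
255*0.897*(T − 367) + 386*2*(T − 32.3) + 202*0.78*(T − 32.3) = 0
(228.74 + 772 + 157.56) T = 228.74*367 + 772*32.3 + 157.56*32.3
T = 113971 / 1158.3 = 98.4 °C

T_f ≈ 98.4 °C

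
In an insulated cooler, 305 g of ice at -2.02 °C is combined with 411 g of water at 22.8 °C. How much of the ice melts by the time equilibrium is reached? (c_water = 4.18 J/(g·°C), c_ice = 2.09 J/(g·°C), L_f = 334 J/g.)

m_melted ≈ 113 g

Cooling the water to 0 °C releases 411·4.18·22.8 = 39170 J.
Warming the ice to 0 °C takes 305·2.09·2.02 = 1287.6 J, leaving 37882 J for melting.
Melting all 305 g of ice would need 305·334 = 101870 J.
That's not enough to melt it all — equilibrium is at 0 °C with ice remaining.
Mass melted = 37882/334 ≈ 113.4 g.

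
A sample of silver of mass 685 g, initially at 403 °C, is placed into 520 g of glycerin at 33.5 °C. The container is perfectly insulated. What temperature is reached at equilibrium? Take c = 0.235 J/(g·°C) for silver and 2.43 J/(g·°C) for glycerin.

T_f ≈ 75.3 °C

Conservation of energy gives ΣQ = 0:
685×0.235×(T − 403) + 520×2.43×(T − 33.5) = 0
160.97(T − 403) + 1263.6(T − 33.5) = 0
(160.97 + 1263.6) T = 160.97×403 + 1263.6×33.5
T = 107204/1424.6 ≈ 75.25 °C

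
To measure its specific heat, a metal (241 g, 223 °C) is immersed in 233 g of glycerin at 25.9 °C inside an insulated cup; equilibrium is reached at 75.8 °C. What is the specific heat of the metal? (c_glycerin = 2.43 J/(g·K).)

c ≈ 0.796 J/(g·K)

Taking heat into each body as positive, Σ m c ΔT = 0:
241·c·(75.8 − 223) + 233·2.43·(75.8 − 25.9) = 0
-35475 c = -28253
c = -28253/-35475 ≈ 0.7964 J/(g·K)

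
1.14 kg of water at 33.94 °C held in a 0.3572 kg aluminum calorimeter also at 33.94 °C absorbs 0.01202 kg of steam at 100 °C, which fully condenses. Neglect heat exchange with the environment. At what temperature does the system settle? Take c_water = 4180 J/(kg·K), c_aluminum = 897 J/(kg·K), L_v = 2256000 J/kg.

Let T be the final temperature. ΣQ_i = 0:
steam→water at 100 °C releases m L_v = 0.01202·2256000 = 27117; condensed water 100 °C→T: 50.24(T − 100); original water: 4765.2(T − 33.94); aluminum cup: 0.3572·897·(T − 33.94) = 320.41(T − 33.94)
5135.9 T = 27117 + 5024.4 + 172606 = 204747
T ≈ 39.87 °C — below 100 °C, confirming all the steam condensed.

T_f ≈ 39.9 °C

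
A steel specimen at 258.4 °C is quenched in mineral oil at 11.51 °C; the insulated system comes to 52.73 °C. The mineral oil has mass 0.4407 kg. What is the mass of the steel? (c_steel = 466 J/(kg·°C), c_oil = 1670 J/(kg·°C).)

m ≈ 0.317 kg

|Q_steel| = |Q_oil|:
m×466×(258.4 − 52.73) = 0.4407×1670×(52.73 − 11.51)
95842 m = 30337  ⇒  m ≈ 0.3165 kg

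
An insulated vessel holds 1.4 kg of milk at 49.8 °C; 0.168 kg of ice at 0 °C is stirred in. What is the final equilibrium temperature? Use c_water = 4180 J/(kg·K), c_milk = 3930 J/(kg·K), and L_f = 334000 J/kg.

T_f ≈ 35.1 °C

Net heat exchanged in the isolated system is zero:
fusion: m_ice L_f = 0.168×334000 = 56112
  meltwater 0→T: 0.168×4180×T = 702.24 T
  milk cools: 1.4×3930×(T − 49.8) = 5502(T − 49.8)
6204.2 T = 274000 − 56112 = 217888
T ≈ 35.12 °C (positive, so assuming full melt was valid).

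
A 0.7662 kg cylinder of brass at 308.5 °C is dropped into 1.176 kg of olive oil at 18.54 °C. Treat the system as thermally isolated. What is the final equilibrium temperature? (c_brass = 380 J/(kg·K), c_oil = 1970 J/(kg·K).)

T_f ≈ 50.9 °C

T_f = Σ m_i c_i T_i / Σ m_i c_i:
T_f = (291.16*308.5 + 2316.7*18.54) / (291.16 + 2316.7)
    = 132774 / 2607.9 ≈ 50.91 °C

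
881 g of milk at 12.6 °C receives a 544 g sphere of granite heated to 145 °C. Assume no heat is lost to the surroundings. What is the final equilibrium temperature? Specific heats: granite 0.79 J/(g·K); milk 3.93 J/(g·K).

With ΣQ=0 the equilibrium temperature is the m·c-weighted mean:
T_f = (429.76*145 + 3462.3*12.6) / (429.76 + 3462.3)
    = 105941 / 3892.1 ≈ 27.22 °C

T_f ≈ 27.2 °C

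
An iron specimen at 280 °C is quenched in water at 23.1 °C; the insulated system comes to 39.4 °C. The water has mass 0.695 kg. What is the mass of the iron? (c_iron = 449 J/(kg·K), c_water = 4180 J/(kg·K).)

Net heat exchanged in the isolated system is zero:
m·449·(39.4 − 280) + 0.695·4180·(39.4 − 23.1) = 0
-108029 m = -47353
m = -47353/-108029 ≈ 0.4383 kg

m ≈ 0.438 kg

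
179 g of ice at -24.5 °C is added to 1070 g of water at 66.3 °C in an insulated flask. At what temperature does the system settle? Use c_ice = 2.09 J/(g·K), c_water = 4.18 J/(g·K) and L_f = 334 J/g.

T_f ≈ 43.6 °C

Taking heat into each body as positive, Σ m c ΔT = 0:
warm ice to 0 °C: 179×2.09×(0 − (-24.5)) = 9165.7
  fusion: m_ice L_f = 179×334 = 59786
  warm the meltwater: 748.22 T
  water cools: 1070×4.18×(T − 66.3) = 4472.6(T − 66.3)
5220.8 T = 296533 − 68952 = 227582
T ≈ 43.59 °C (positive, so assuming full melt was valid).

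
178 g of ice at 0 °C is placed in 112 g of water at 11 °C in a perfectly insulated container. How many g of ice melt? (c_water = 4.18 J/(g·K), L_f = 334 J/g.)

Heat available from the water dropping to 0 °C: 112·4.18·11 = 5149.8 J.
Fully melting the ice requires m_ice L_f = 178·334 = 59452 J.
5149.8 J < 59452 J, so only part of the ice melts and the system sits at 0 °C.
m_melted·334 = 5149.8  ⇒  m_melted ≈ 15.42 g.

m_melted ≈ 15.4 g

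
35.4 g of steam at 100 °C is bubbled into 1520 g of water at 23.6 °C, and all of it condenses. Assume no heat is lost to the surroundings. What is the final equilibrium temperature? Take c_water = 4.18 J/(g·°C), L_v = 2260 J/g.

T_f ≈ 37.6 °C

Conservation of energy gives ΣQ = 0:
steam→water at 100 °C releases m L_v = 35.4×2260 = 80004; condensed water 100 °C→T: 147.97(T − 100); water warms: 1520×4.18×(T − 23.6) = 6353.6(T − 23.6)
6501.6 T = 80004 + 14797 + 149945 = 244746
T ≈ 37.64 °C (< 100 °C, so full condensation is consistent).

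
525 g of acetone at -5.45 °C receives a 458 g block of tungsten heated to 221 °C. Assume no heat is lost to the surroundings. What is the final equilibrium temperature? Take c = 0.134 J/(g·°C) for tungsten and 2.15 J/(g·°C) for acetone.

Energy conservation, ΣQ = 0:
458·0.134·(T − 221) + 525·2.15·(T − (-5.45)) = 0
61.37(T − 221) + 1128.8(T − (-5.45)) = 0
(61.37 + 1128.8) T = 61.37·221 + 1128.8·(-5.45)
T = 7411.5 / 1190.1 = 6.23 °C

T_f ≈ 6.2 °C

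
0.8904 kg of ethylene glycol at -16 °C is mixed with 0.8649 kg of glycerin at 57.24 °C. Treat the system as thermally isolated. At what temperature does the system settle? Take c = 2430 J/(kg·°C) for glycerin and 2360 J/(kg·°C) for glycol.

T_f ≈ 20.6 °C

T_f is the heat-capacity-weighted average of the initial temperatures:
T_f = (2101.7·57.24 + 2101.3·(-16)) / (2101.7 + 2101.3)
    = 86680 / 4203.1 ≈ 20.62 °C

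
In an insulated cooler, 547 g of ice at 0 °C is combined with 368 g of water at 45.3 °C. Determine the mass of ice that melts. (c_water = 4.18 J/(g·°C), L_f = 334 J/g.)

m_melted ≈ 209 g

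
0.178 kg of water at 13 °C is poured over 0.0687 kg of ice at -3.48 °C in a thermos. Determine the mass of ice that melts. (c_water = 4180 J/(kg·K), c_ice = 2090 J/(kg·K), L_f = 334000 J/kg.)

m_melted ≈ 0.0275 kg

Heat available from the water dropping to 0 °C: 0.178·4180·13 = 9672.5 J.
Warming the ice to 0 °C takes 0.0687·2090·3.48 = 499.67 J, leaving 9172.9 J for melting.
To melt every bit of ice: 0.0687·334000 = 22946 J.
9172.9 J < 22946 J, so only part of the ice melts and the system sits at 0 °C.
Mass melted = 9172.9/334000 ≈ 0.02746 kg.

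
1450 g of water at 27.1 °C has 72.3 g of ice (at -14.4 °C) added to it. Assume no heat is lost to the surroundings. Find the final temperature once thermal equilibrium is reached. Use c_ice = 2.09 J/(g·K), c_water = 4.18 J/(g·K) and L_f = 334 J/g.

Taking heat into each body as positive, Σ m c ΔT = 0:
warm ice to 0 °C: 72.3·2.09·(0 − (-14.4)) = 2175.9
  latent heat to melt: 72.3·334 = 24148
  warm the meltwater: 302.21 T
  water: 6061(T − 27.1)
6363.2 T = 164253 − 26324 = 137929
T ≈ 21.68 °C. Since T > 0 °C, the all-ice-melts assumption holds.

T_f ≈ 21.7 °C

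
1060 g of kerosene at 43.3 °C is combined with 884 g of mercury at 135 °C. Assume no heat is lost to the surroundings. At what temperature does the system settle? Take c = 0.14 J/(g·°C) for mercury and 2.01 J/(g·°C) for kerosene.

Heat gained plus heat lost sum to zero:
884·0.14·(T − 135) + 1060·2.01·(T − 43.3) = 0
(123.76 + 2130.6) T = 123.76·135 + 2130.6·43.3
T ≈ 48.33 °C

T_f ≈ 48.3 °C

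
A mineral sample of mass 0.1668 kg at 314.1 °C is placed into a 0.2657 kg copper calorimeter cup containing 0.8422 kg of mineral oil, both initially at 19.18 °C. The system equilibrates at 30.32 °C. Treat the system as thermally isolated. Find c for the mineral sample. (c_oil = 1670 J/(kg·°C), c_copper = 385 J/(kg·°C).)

c ≈ 355 J/(kg·°C)

Energy conservation, ΣQ = 0:
0.1668×c×(30.32 − 314.1) + 0.8422×1670×(30.32 − 19.18) + 0.2657×385×(30.32 − 19.18) = 0
-47.33 c = -16808
c = -16808/-47.33 ≈ 355.1 J/(kg·°C)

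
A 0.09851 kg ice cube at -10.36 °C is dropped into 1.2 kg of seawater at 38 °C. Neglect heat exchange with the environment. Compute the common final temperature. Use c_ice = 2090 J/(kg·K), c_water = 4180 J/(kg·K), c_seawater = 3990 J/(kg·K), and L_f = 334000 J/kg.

Let T be the final temperature. ΣQ_i = 0:
ice -10.36→0 °C: 0.09851·2090·10.36 = 2133; latent heat to melt: 0.09851·334000 = 32902; warm the meltwater: 411.77 T; seawater: 4788(T − 38)
5199.8 T = 181944 − 35035 = 146909
T ≈ 28.25 °C (positive, so assuming full melt was valid).

T_f ≈ 28.3 °C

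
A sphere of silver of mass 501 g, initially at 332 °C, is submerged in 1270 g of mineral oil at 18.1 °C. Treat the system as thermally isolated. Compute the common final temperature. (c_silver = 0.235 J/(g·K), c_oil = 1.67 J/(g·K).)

T_f ≈ 34.6 °C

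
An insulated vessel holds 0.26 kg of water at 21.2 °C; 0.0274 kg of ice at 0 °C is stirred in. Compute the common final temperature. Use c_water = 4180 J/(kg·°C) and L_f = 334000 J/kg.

T_f ≈ 11.6 °C

Energy conservation, ΣQ = 0:
melt ice: 0.0274×334000 = 9151.6; meltwater 0→T: 0.0274×4180×T = 114.53 T; water cools: 0.26×4180×(T − 21.2) = 1086.8(T − 21.2)
1201.3 T = 23040 − 9151.6 = 13889
T ≈ 11.56 °C. Since T > 0 °C, the all-ice-melts assumption holds.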